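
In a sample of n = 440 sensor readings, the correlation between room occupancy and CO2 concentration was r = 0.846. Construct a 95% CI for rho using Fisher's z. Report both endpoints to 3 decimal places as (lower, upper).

(0.817, 0.871)

Fisher z: z_r = atanh(r) = ½·ln((1+0.846)/(1−0.846)) = 1.241912
SE(z) = 1/√(n−3) = 1/√437 = 0.047836
95% ⇒ z* = 1.960; margin = 1.960·0.047836 = 0.093759
CI on z-scale: (1.148153, 1.335671)
Back-transform: tanh(1.148153) = 0.817141, tanh(1.335671) = 0.870629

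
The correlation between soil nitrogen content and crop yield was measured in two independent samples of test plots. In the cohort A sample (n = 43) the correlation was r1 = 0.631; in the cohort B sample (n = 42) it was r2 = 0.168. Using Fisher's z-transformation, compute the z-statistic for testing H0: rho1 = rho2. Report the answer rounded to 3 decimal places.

z1 = atanh(0.631) = 0.743076,  z2 = atanh(0.168) = 0.169608
SE = √(1/(n1−3) + 1/(n2−3)) = √(1/40 + 1/39) = √(0.0250000 + 0.0256410) = √0.0506410 = 0.225036
z = (z1 − z2)/SE = (0.743076 − 0.169608) / 0.225036 = 0.573468 / 0.225036 = 2.548

2.548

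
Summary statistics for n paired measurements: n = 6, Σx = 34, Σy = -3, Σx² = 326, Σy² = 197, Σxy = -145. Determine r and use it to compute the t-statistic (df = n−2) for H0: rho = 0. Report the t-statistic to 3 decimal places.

Numerator: nΣxy − (Σx)(Σy) = 6·(-145) − (34)(-3) = -768
Denominator: √[(nΣx²−(Σx)²)(nΣy²−(Σy)²)]
  nΣx²−(Σx)² = 6·326 − 1156 = 800;  nΣy²−(Σy)² = 6·197 − 9 = 1173
  √(800·1173) = √938400 = 968.7105
r = -768 / 968.7105 = -0.7928
t = r·√(n−2)/√(1−r²) = -0.7928·√4 / √(1−0.628532) = -1.585600 / 0.609482 = -2.602

-2.602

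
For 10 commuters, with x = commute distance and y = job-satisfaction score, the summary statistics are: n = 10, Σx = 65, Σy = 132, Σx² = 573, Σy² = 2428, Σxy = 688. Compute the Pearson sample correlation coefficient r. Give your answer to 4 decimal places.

Numerator: nΣxy − (Σx)(Σy) = 10·688 − (65)(132) = -1700
Denominator: √[(nΣx²−(Σx)²)(nΣy²−(Σy)²)]
  nΣx²−(Σx)² = 10·573 − 4225 = 1505;  nΣy²−(Σy)² = 10·2428 − 17424 = 6856
  √(1505·6856) = √10318280 = 3212.2080
r = -1700 / 3212.2080 = -0.5292

-0.5292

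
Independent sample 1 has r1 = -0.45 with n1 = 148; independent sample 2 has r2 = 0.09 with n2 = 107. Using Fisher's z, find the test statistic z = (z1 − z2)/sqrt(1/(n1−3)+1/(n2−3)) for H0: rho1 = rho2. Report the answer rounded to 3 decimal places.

-4.474

z1 = atanh(-0.45) = -0.484700,  z2 = atanh(0.09) = 0.090244
SE = √(1/(n1−3) + 1/(n2−3)) = √(1/145 + 1/104) = √(0.0068966 + 0.0096154) = √0.0165120 = 0.128499
z = (z1 − z2)/SE = (-0.484700 − 0.090244) / 0.128499 = -0.574944 / 0.128499 = -4.474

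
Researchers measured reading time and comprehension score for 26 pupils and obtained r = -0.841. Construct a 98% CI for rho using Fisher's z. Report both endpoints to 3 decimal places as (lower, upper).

Fisher z: z_r = atanh(r) = ½·ln((1+(-0.841))/(1−(-0.841))) = -1.224580
SE(z) = 1/√(n−3) = 1/√23 = 0.208514
98% ⇒ z* = 2.326; margin = 2.326·0.208514 = 0.485004
CI on z-scale: (-1.709584, -0.739576)
Back-transform: tanh(-1.709584) = -0.936596, tanh(-0.739576) = -0.628889

(-0.937, -0.629)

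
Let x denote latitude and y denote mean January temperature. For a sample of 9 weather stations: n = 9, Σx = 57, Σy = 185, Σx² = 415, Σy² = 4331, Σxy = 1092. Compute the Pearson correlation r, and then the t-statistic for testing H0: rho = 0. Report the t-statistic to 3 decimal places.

S_xy = nΣxy − ΣxΣy = 9·1092 − 57·185 = 9828 − 10545 = -717
S_xx = nΣx² − (Σx)² = 9·415 − 57² = 3735 − 3249 = 486
S_yy = nΣy² − (Σy)² = 9·4331 − 185² = 38979 − 34225 = 4754
r = S_xy / √(S_xx·S_yy) = -717 / √(486·4754) = -717 / √2310444 = -717 / 1520.0145 = -0.4717
t = r·√(n−2)/√(1−r²) = -0.4717·√7 / √(1−0.222501) = -1.248001 / 0.881759 = -1.415

-1.415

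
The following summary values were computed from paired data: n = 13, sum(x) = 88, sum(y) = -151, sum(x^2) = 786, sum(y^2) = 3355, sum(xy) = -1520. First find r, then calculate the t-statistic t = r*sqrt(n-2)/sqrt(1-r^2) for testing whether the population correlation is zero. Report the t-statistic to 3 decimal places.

S_xy = nΣxy − ΣxΣy = 13·(-1520) − 88·(-151) = -19760 − (-13288) = -6472
S_xx = nΣx² − (Σx)² = 13·786 − 88² = 10218 − 7744 = 2474
S_yy = nΣy² − (Σy)² = 13·3355 − (-151)² = 43615 − 22801 = 20814
r = S_xy / √(S_xx·S_yy) = -6472 / √(2474·20814) = -6472 / √51493836 = -6472 / 7175.9206 = -0.9019
t = r·√(n−2)/√(1−r²) = -0.9019·√11 / √(1−0.813424) = -2.991264 / 0.431944 = -6.925

-6.925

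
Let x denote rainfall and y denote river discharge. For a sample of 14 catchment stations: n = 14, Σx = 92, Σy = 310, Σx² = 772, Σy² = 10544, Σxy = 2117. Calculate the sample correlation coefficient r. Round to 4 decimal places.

0.1017

S_xy = nΣxy − ΣxΣy = 14·2117 − 92·310 = 29638 − 28520 = 1118
S_xx = nΣx² − (Σx)² = 14·772 − 92² = 10808 − 8464 = 2344
S_yy = nΣy² − (Σy)² = 14·10544 − 310² = 147616 − 96100 = 51516
r = S_xy / √(S_xx·S_yy) = 1118 / √(2344·51516) = 1118 / √120753504 = 1118 / 10988.7899 = 0.1017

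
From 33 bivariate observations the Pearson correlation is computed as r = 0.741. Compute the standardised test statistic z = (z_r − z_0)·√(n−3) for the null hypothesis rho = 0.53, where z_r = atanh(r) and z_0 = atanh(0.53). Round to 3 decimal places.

z_r = atanh(0.741) = 0.952693,  z_0 = atanh(0.53) = 0.590145
SE = 1/√(n−3) = 1/√30 = 0.182574
z = (z_r − z_0)/SE = (0.952693 − 0.590145) / 0.182574 = 0.362548 / 0.182574 = 1.986

1.986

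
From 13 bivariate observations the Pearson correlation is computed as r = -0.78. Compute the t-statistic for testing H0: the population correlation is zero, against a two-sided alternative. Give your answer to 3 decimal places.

1 − r² = 1 − 0.6084 = 0.3916;  √(1−r²) = 0.625780
√(n−2) = √11 = 3.316625
t = r·√(n−2)/√(1−r²) = -0.78 · 3.316625 / 0.625780 = -4.134

-4.134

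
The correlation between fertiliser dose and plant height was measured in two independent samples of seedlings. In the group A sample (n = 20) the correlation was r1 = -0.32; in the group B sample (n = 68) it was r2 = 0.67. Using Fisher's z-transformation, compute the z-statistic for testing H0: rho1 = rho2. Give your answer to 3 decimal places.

z1 = atanh(-0.32) = -0.331647,  z2 = atanh(0.67) = 0.810743
SE = √(1/(n1−3) + 1/(n2−3)) = √(1/17 + 1/65) = √(0.0588235 + 0.0153846) = √0.0742081 = 0.272412
z = (z1 − z2)/SE = (-0.331647 − 0.810743) / 0.272412 = -1.142390 / 0.272412 = -4.194

-4.194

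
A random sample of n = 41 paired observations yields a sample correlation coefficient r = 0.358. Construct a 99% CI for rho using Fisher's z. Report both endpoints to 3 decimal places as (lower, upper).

(-0.043, 0.660)

z_r = atanh(0.358) = 0.374590;  SE = 1/√(n−3) = 1/√38 = 0.162221
z-limits: 0.374590 ± 2.576·0.162221 = 0.374590 ± 0.417881 = [-0.043291, 0.792471]
ρ-limits: (tanh -0.043291, tanh 0.792471) = (-0.043, 0.660)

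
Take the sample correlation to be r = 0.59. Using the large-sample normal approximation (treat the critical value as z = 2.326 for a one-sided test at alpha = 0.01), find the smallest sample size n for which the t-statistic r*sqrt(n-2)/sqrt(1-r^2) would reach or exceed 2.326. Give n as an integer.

13

Need r·√(n−2)/√(1−r²) ≥ 2.326
√(n−2) ≥ 2.326·√(1−0.3481) / 0.59 = 2.326·0.807403 / 0.59 = 3.1831
n−2 ≥ 10.1321  ⇒  n ≥ 12.1321
Smallest integer n = 13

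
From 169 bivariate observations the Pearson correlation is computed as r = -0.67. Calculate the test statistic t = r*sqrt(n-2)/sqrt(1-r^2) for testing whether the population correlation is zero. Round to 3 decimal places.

-11.663

t = r·√(n−2) / √(1−r²) with r = -0.67, n = 169
  = -0.67·√167 / √(1 − 0.4489)
  = -0.67·12.922848 / 0.742361
  = -8.658308 / 0.742361 = -11.663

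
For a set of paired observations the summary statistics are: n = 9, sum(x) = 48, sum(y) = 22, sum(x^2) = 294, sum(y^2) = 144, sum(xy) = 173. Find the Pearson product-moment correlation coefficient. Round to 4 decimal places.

0.9507

Numerator: nΣxy − (Σx)(Σy) = 9·173 − (48)(22) = 501
Denominator: √[(nΣx²−(Σx)²)(nΣy²−(Σy)²)]
  nΣx²−(Σx)² = 9·294 − 2304 = 342;  nΣy²−(Σy)² = 9·144 − 484 = 812
  √(342·812) = √277704 = 526.9763
r = 501 / 526.9763 = 0.9507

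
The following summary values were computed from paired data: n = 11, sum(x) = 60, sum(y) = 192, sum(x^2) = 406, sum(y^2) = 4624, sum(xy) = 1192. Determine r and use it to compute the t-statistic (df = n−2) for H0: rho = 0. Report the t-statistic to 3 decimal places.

Numerator: nΣxy − (Σx)(Σy) = 11·1192 − (60)(192) = 1592
Denominator: √[(nΣx²−(Σx)²)(nΣy²−(Σy)²)]
  nΣx²−(Σx)² = 11·406 − 3600 = 866;  nΣy²−(Σy)² = 11·4624 − 36864 = 14000
  √(866·14000) = √12124000 = 3481.9535
r = 1592 / 3481.9535 = 0.4572
t = r·√(n−2)/√(1−r²) = 0.4572·√9 / √(1−0.209032) = 1.371600 / 0.889364 = 1.542

1.542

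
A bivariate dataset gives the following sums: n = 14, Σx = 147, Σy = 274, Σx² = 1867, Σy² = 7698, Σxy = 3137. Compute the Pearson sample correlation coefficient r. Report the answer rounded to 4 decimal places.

S_xy = nΣxy − ΣxΣy = 14·3137 − 147·274 = 43918 − 40278 = 3640
S_xx = nΣx² − (Σx)² = 14·1867 − 147² = 26138 − 21609 = 4529
S_yy = nΣy² − (Σy)² = 14·7698 − 274² = 107772 − 75076 = 32696
r = S_xy / √(S_xx·S_yy) = 3640 / √(4529·32696) = 3640 / √148080184 = 3640 / 12168.8202 = 0.2991

0.2991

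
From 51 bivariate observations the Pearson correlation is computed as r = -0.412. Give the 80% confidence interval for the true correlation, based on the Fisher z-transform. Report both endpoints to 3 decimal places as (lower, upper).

Fisher z: z_r = atanh(r) = ½·ln((1+(-0.412))/(1−(-0.412))) = -0.438018
SE(z) = 1/√(n−3) = 1/√48 = 0.144338
80% ⇒ z* = 1.282; margin = 1.282·0.144338 = 0.185041
CI on z-scale: (-0.623059, -0.252977)
Back-transform: tanh(-0.623059) = -0.553254, tanh(-0.252977) = -0.247715

(-0.553, -0.248)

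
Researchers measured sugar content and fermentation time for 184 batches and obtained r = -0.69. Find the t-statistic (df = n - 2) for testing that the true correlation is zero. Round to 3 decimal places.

1 − r² = 1 − 0.4761 = 0.5239;  √(1−r²) = 0.723809
√(n−2) = √182 = 13.490738
t = r·√(n−2)/√(1−r²) = -0.69 · 13.490738 / 0.723809 = -12.861

-12.861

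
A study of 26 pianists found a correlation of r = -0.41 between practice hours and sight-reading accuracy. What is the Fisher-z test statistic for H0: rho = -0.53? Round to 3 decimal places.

0.741

z_r = atanh(-0.41) = -0.435611,  z_0 = atanh(-0.53) = -0.590145
SE = 1/√(n−3) = 1/√23 = 0.208514
z = (z_r − z_0)/SE = (-0.435611 − (-0.590145)) / 0.208514 = 0.154534 / 0.208514 = 0.741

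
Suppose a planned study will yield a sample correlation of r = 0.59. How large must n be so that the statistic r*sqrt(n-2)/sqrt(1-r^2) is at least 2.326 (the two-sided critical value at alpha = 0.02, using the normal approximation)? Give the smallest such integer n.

13

Need r·√(n−2)/√(1−r²) ≥ 2.326
√(n−2) ≥ 2.326·√(1−0.3481) / 0.59 = 2.326·0.807403 / 0.59 = 3.1831
n−2 ≥ 10.1321  ⇒  n ≥ 12.1321
Smallest integer n = 13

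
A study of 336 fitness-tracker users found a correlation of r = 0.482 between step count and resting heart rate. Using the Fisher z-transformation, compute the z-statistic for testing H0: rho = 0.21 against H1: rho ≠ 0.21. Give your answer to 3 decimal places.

z_r = atanh(0.482) = 0.525586,  z_0 = atanh(0.21) = 0.213171
SE = 1/√(n−3) = 1/√333 = 0.054800
z = (z_r − z_0)/SE = (0.525586 − 0.213171) / 0.054800 = 0.312415 / 0.054800 = 5.701

5.701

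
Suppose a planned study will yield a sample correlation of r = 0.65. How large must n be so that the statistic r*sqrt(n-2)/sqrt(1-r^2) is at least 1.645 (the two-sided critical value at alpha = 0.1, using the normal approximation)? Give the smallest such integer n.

6

r√(n−2)/√(1−r²) ≥ 1.645  ⇔  n−2 ≥ (1.645)²·(1−r²)/r²
(1−r²)/r² = (1−0.4225)/0.4225 = 1.3669
n ≥ 2 + 2.706025·1.3669 = 2 + 3.6989 = 5.6989
⌈5.6989⌉ = 6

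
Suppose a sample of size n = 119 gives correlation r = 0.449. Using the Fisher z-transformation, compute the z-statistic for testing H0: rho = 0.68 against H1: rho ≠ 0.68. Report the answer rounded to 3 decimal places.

-3.723

z_r = atanh(0.449) = 0.483447,  z_0 = atanh(0.68) = 0.829114
SE = 1/√(n−3) = 1/√116 = 0.092848
z = (z_r − z_0)/SE = (0.483447 − 0.829114) / 0.092848 = -0.345667 / 0.092848 = -3.723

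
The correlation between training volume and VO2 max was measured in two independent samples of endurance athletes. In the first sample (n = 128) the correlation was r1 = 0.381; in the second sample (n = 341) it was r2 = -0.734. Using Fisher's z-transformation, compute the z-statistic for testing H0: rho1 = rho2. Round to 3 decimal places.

Fisher z-transforms: z1 = atanh(0.381) = 0.401229, z2 = atanh(-0.734) = -0.937345; difference d = 1.338574
Var(d) = 1/125 + 1/338 = 0.0080000 + 0.0029586 = 0.0109586
z = d/√Var(d) = 1.338574 / √0.0109586 = 1.338574 / 0.104683 = 12.787

12.787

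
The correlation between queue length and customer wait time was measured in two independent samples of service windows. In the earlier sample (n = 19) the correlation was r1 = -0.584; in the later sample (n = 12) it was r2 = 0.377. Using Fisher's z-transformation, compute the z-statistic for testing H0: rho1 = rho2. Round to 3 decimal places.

-2.556

Fisher z-transforms: z1 = atanh(-0.584) = -0.668512, z2 = atanh(0.377) = 0.396558; difference d = -1.065070
Var(d) = 1/16 + 1/9 = 0.0625000 + 0.1111111 = 0.1736111
z = d/√Var(d) = -1.065070 / √0.1736111 = -1.065070 / 0.416667 = -2.556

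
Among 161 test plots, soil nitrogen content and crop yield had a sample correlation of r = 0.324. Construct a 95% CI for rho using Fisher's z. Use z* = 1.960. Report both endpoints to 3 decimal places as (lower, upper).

Fisher z: z_r = atanh(r) = ½·ln((1+0.324)/(1−0.324)) = 0.336110
SE(z) = 1/√(n−3) = 1/√158 = 0.079556
95% ⇒ z* = 1.960; margin = 1.960·0.079556 = 0.155930
CI on z-scale: (0.180180, 0.492040)
Back-transform: tanh(0.180180) = 0.178255, tanh(0.492040) = 0.455834

(0.178, 0.456)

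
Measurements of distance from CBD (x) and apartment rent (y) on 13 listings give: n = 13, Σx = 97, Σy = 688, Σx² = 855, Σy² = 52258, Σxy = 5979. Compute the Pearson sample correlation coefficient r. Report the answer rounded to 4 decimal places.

0.5863

Numerator: nΣxy − (Σx)(Σy) = 13·5979 − (97)(688) = 10991
Denominator: √[(nΣx²−(Σx)²)(nΣy²−(Σy)²)]
  nΣx²−(Σx)² = 13·855 − 9409 = 1706;  nΣy²−(Σy)² = 13·52258 − 473344 = 206010
  √(1706·206010) = √351453060 = 18747.0814
r = 10991 / 18747.0814 = 0.5863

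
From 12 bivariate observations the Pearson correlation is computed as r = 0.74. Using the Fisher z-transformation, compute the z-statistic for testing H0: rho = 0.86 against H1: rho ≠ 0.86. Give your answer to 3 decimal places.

z_r = atanh(0.74) = 0.950479,  z_0 = atanh(0.86) = 1.293345
SE = 1/√(n−3) = 1/√9 = 0.333333
z = (z_r − z_0)/SE = (0.950479 − 1.293345) / 0.333333 = -0.342866 / 0.333333 = -1.029

-1.029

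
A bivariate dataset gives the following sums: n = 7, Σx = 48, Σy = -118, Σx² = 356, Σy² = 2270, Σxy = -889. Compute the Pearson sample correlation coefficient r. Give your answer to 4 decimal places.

-0.9195

Numerator: nΣxy − (Σx)(Σy) = 7·(-889) − (48)(-118) = -559
Denominator: √[(nΣx²−(Σx)²)(nΣy²−(Σy)²)]
  nΣx²−(Σx)² = 7·356 − 2304 = 188;  nΣy²−(Σy)² = 7·2270 − 13924 = 1966
  √(188·1966) = √369608 = 607.9539
r = -559 / 607.9539 = -0.9195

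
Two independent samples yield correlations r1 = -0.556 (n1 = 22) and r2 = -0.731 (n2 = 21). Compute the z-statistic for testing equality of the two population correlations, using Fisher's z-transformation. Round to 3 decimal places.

z1 = atanh(-0.556) = -0.627025,  z2 = atanh(-0.731) = -0.930872
SE = √(1/(n1−3) + 1/(n2−3)) = √(1/19 + 1/18) = √(0.0526316 + 0.0555556) = √0.1081872 = 0.328918
z = (z1 − z2)/SE = (-0.627025 − (-0.930872)) / 0.328918 = 0.303847 / 0.328918 = 0.924

0.924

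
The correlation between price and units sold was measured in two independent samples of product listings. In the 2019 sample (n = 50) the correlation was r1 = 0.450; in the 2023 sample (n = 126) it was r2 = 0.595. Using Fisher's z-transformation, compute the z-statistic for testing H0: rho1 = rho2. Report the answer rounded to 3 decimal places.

z1 = atanh(0.450) = 0.484700,  z2 = atanh(0.595) = 0.685371
SE = √(1/(n1−3) + 1/(n2−3)) = √(1/47 + 1/123) = √(0.0212766 + 0.0081301) = √0.0294067 = 0.171484
z = (z1 − z2)/SE = (0.484700 − 0.685371) / 0.171484 = -0.200671 / 0.171484 = -1.170

-1.170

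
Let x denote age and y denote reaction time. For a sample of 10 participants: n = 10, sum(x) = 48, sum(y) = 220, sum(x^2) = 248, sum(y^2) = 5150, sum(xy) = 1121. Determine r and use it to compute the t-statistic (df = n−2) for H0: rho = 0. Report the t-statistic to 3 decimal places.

5.240

S_xy = nΣxy − ΣxΣy = 10·1121 − 48·220 = 11210 − 10560 = 650
S_xx = nΣx² − (Σx)² = 10·248 − 48² = 2480 − 2304 = 176
S_yy = nΣy² − (Σy)² = 10·5150 − 220² = 51500 − 48400 = 3100
r = S_xy / √(S_xx·S_yy) = 650 / √(176·3100) = 650 / √545600 = 650 / 738.6474 = 0.8800
t = r·√(n−2)/√(1−r²) = 0.8800·√8 / √(1−0.774400) = 2.489016 / 0.474974 = 5.240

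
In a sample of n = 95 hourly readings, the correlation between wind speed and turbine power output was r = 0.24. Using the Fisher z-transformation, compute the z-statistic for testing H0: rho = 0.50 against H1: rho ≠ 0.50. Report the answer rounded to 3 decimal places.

z_r = atanh(0.24) = 0.244774,  z_0 = atanh(0.50) = 0.549306
SE = 1/√(n−3) = 1/√92 = 0.104257
z = (z_r − z_0)/SE = (0.244774 − 0.549306) / 0.104257 = -0.304532 / 0.104257 = -2.921

-2.921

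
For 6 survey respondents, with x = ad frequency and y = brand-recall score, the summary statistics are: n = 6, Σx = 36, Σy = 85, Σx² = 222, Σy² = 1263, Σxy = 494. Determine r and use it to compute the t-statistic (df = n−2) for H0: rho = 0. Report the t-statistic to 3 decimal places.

S_xy = nΣxy − ΣxΣy = 6·494 − 36·85 = 2964 − 3060 = -96
S_xx = nΣx² − (Σx)² = 6·222 − 36² = 1332 − 1296 = 36
S_yy = nΣy² − (Σy)² = 6·1263 − 85² = 7578 − 7225 = 353
r = S_xy / √(S_xx·S_yy) = -96 / √(36·353) = -96 / √12708 = -96 / 112.7298 = -0.8516
t = r·√(n−2)/√(1−r²) = -0.8516·√4 / √(1−0.725223) = -1.703200 / 0.524192 = -3.249

-3.249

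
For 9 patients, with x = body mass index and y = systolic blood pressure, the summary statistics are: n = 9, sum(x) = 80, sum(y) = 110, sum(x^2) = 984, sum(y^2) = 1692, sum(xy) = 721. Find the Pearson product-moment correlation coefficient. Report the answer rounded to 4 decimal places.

Numerator: nΣxy − (Σx)(Σy) = 9·721 − (80)(110) = -2311
Denominator: √[(nΣx²−(Σx)²)(nΣy²−(Σy)²)]
  nΣx²−(Σx)² = 9·984 − 6400 = 2456;  nΣy²−(Σy)² = 9·1692 − 12100 = 3128
  √(2456·3128) = √7682368 = 2771.7085
r = -2311 / 2771.7085 = -0.8338

-0.8338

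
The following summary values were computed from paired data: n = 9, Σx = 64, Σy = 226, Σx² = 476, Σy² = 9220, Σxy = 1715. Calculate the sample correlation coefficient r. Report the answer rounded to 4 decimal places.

S_xy = nΣxy − ΣxΣy = 9·1715 − 64·226 = 15435 − 14464 = 971
S_xx = nΣx² − (Σx)² = 9·476 − 64² = 4284 − 4096 = 188
S_yy = nΣy² − (Σy)² = 9·9220 − 226² = 82980 − 51076 = 31904
r = S_xy / √(S_xx·S_yy) = 971 / √(188·31904) = 971 / √5997952 = 971 / 2449.0717 = 0.3965

0.3965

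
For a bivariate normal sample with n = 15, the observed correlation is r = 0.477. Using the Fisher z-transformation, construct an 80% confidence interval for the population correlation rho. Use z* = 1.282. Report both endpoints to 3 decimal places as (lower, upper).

Fisher z: z_r = atanh(r) = ½·ln((1+0.477)/(1−0.477)) = 0.519093
SE(z) = 1/√(n−3) = 1/√12 = 0.288675
80% ⇒ z* = 1.282; margin = 1.282·0.288675 = 0.370081
CI on z-scale: (0.149012, 0.889174)
Back-transform: tanh(0.149012) = 0.147919, tanh(0.889174) = 0.710986

(0.148, 0.711)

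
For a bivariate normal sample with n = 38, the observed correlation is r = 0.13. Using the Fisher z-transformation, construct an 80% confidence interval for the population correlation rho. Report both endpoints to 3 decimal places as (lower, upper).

Fisher z: z_r = atanh(r) = ½·ln((1+0.13)/(1−0.13)) = 0.130740
SE(z) = 1/√(n−3) = 1/√35 = 0.169031
80% ⇒ z* = 1.282; margin = 1.282·0.169031 = 0.216698
CI on z-scale: (-0.085958, 0.347438)
Back-transform: tanh(-0.085958) = -0.085747, tanh(0.347438) = 0.334101

(-0.086, 0.334)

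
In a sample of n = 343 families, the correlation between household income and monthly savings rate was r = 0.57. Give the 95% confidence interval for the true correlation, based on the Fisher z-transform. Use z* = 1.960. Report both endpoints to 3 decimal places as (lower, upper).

z_r = atanh(0.57) = 0.647523;  SE = 1/√(n−3) = 1/√340 = 0.054233
z-limits: 0.647523 ± 1.960·0.054233 = 0.647523 ± 0.106297 = [0.541226, 0.753820]
ρ-limits: (tanh 0.541226, tanh 0.753820) = (0.494, 0.637)

(0.494, 0.637)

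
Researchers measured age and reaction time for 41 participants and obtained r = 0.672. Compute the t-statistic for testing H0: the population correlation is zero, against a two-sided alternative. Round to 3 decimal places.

5.667

1 − r² = 1 − 0.451584 = 0.548416;  √(1−r²) = 0.740551
√(n−2) = √39 = 6.244998
t = r·√(n−2)/√(1−r²) = 0.672 · 6.244998 / 0.740551 = 5.667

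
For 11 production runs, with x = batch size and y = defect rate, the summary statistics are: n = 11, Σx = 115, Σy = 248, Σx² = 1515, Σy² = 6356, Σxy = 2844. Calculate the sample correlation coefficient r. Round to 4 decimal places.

0.5138

S_xy = nΣxy − ΣxΣy = 11·2844 − 115·248 = 31284 − 28520 = 2764
S_xx = nΣx² − (Σx)² = 11·1515 − 115² = 16665 − 13225 = 3440
S_yy = nΣy² − (Σy)² = 11·6356 − 248² = 69916 − 61504 = 8412
r = S_xy / √(S_xx·S_yy) = 2764 / √(3440·8412) = 2764 / √28937280 = 2764 / 5379.3382 = 0.5138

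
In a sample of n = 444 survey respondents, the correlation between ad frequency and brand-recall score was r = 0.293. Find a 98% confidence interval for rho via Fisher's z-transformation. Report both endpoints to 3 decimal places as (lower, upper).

z_r = atanh(0.293) = 0.301845;  SE = 1/√(n−3) = 1/√441 = 0.047619
z-limits: 0.301845 ± 2.326·0.047619 = 0.301845 ± 0.110762 = [0.191083, 0.412607]
ρ-limits: (tanh 0.191083, tanh 0.412607) = (0.189, 0.391)

(0.189, 0.391)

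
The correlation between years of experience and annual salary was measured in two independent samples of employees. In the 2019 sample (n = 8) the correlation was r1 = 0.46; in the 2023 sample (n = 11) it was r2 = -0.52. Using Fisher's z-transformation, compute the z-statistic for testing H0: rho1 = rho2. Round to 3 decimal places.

z1 = atanh(0.46) = 0.497311,  z2 = atanh(-0.52) = -0.576340
SE = √(1/(n1−3) + 1/(n2−3)) = √(1/5 + 1/8) = √(0.2000000 + 0.1250000) = √0.3250000 = 0.570088
z = (z1 − z2)/SE = (0.497311 − (-0.576340)) / 0.570088 = 1.073651 / 0.570088 = 1.883

1.883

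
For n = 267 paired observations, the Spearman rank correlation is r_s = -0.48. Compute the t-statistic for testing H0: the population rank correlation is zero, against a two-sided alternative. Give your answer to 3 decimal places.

1 − r_s² = 1 − 0.2304 = 0.7696;  √(1−r_s²) = 0.877268
√(n−2) = √265 = 16.278821
t = r_s·√(n−2)/√(1−r_s²) = -0.48 · 16.278821 / 0.877268 = -8.907

-8.907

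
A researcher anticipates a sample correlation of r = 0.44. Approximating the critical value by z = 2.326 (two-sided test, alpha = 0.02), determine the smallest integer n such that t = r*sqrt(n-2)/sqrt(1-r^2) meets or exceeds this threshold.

25

r√(n−2)/√(1−r²) ≥ 2.326  ⇔  n−2 ≥ (2.326)²·(1−r²)/r²
(1−r²)/r² = (1−0.1936)/0.1936 = 4.1653
n ≥ 2 + 5.410276·4.1653 = 2 + 22.5354 = 24.5354
⌈24.5354⌉ = 25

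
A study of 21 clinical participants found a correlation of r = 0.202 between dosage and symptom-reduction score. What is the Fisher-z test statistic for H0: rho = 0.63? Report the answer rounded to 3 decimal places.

-2.277

Fisher z: atanh(0.202) = 0.204817, atanh(0.63) = 0.741416
z = (z_r − z_0)·√(n−3) = (0.204817 − 0.741416)·√18 = -0.536599 · 4.242641 = -2.277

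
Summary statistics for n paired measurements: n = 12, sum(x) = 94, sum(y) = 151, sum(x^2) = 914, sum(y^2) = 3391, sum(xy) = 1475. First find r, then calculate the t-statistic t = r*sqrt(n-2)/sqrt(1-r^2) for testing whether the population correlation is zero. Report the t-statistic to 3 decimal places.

2.181

S_xy = nΣxy − ΣxΣy = 12·1475 − 94·151 = 17700 − 14194 = 3506
S_xx = nΣx² − (Σx)² = 12·914 − 94² = 10968 − 8836 = 2132
S_yy = nΣy² − (Σy)² = 12·3391 − 151² = 40692 − 22801 = 17891
r = S_xy / √(S_xx·S_yy) = 3506 / √(2132·17891) = 3506 / √38143612 = 3506 / 6176.0515 = 0.5677
t = r·√(n−2)/√(1−r²) = 0.5677·√10 / √(1−0.322283) = 1.795225 / 0.823236 = 2.181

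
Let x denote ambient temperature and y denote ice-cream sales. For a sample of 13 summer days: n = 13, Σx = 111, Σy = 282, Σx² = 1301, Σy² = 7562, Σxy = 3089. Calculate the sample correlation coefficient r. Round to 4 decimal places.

0.9535

Numerator: nΣxy − (Σx)(Σy) = 13·3089 − (111)(282) = 8855
Denominator: √[(nΣx²−(Σx)²)(nΣy²−(Σy)²)]
  nΣx²−(Σx)² = 13·1301 − 12321 = 4592;  nΣy²−(Σy)² = 13·7562 − 79524 = 18782
  √(4592·18782) = √86246944 = 9286.9233
r = 8855 / 9286.9233 = 0.9535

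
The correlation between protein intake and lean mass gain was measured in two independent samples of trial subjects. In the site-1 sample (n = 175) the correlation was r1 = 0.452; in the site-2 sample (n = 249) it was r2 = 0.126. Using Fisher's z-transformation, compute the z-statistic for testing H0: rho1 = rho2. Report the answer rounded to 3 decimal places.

Fisher z-transforms: z1 = atanh(0.452) = 0.487211, z2 = atanh(0.126) = 0.126673; difference d = 0.360538
Var(d) = 1/172 + 1/246 = 0.0058140 + 0.0040650 = 0.0098790
z = d/√Var(d) = 0.360538 / √0.0098790 = 0.360538 / 0.099393 = 3.627

3.627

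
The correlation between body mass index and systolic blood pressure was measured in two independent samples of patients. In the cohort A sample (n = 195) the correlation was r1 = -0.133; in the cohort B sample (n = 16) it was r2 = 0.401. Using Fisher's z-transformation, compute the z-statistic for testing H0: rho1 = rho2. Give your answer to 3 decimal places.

-1.949

Fisher z-transforms: z1 = atanh(-0.133) = -0.133793, z2 = atanh(0.401) = 0.424840; difference d = -0.558633
Var(d) = 1/192 + 1/13 = 0.0052083 + 0.0769231 = 0.0821314
z = d/√Var(d) = -0.558633 / √0.0821314 = -0.558633 / 0.286586 = -1.949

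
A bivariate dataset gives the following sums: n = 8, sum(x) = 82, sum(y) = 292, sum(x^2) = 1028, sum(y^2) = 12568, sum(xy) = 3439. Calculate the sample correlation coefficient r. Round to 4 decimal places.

0.7453

S_xy = nΣxy − ΣxΣy = 8·3439 − 82·292 = 27512 − 23944 = 3568
S_xx = nΣx² − (Σx)² = 8·1028 − 82² = 8224 − 6724 = 1500
S_yy = nΣy² − (Σy)² = 8·12568 − 292² = 100544 − 85264 = 15280
r = S_xy / √(S_xx·S_yy) = 3568 / √(1500·15280) = 3568 / √22920000 = 3568 / 4787.4837 = 0.7453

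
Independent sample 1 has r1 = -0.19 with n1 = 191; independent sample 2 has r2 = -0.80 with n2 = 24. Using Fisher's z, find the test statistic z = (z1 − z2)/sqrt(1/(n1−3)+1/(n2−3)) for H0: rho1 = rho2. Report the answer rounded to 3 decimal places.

z1 = atanh(-0.19) = -0.192337,  z2 = atanh(-0.80) = -1.098612
SE = √(1/(n1−3) + 1/(n2−3)) = √(1/188 + 1/21) = √(0.0053191 + 0.0476190) = √0.0529381 = 0.230083
z = (z1 − z2)/SE = (-0.192337 − (-1.098612)) / 0.230083 = 0.906275 / 0.230083 = 3.939

3.939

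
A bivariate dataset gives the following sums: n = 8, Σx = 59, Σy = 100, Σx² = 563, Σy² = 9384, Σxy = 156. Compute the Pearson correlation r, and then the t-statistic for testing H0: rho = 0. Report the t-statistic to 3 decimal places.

S_xy = nΣxy − ΣxΣy = 8·156 − 59·100 = 1248 − 5900 = -4652
S_xx = nΣx² − (Σx)² = 8·563 − 59² = 4504 − 3481 = 1023
S_yy = nΣy² − (Σy)² = 8·9384 − 100² = 75072 − 10000 = 65072
r = S_xy / √(S_xx·S_yy) = -4652 / √(1023·65072) = -4652 / √66568656 = -4652 / 8158.9617 = -0.5702
t = r·√(n−2)/√(1−r²) = -0.5702·√6 / √(1−0.325128) = -1.396699 / 0.821506 = -1.700

-1.700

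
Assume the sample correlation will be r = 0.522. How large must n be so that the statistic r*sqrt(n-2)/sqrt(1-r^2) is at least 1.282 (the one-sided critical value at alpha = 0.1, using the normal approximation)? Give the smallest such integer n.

7

r√(n−2)/√(1−r²) ≥ 1.282  ⇔  n−2 ≥ (1.282)²·(1−r²)/r²
(1−r²)/r² = (1−0.272484)/0.272484 = 2.6699
n ≥ 2 + 1.643524·2.6699 = 2 + 4.3880 = 6.3880
⌈6.3880⌉ = 7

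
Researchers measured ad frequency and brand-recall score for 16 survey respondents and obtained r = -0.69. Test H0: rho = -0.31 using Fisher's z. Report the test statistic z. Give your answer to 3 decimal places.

-1.902

Fisher z: atanh(-0.69) = -0.847956, atanh(-0.31) = -0.320545
z = (z_r − z_0)·√(n−3) = (-0.847956 − (-0.320545))·√13 = -0.527411 · 3.605551 = -1.902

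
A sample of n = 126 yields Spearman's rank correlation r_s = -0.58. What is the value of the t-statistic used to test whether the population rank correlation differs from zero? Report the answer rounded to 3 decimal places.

1 − r_s² = 1 − 0.3364 = 0.6636;  √(1−r_s²) = 0.814616
√(n−2) = √124 = 11.135529
t = r_s·√(n−2)/√(1−r_s²) = -0.58 · 11.135529 / 0.814616 = -7.928

-7.928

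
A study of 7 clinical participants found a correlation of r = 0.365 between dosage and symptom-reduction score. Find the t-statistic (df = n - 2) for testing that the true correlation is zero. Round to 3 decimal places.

1 − r² = 1 − 0.133225 = 0.866775;  √(1−r²) = 0.931008
√(n−2) = √5 = 2.236068
t = r·√(n−2)/√(1−r²) = 0.365 · 2.236068 / 0.931008 = 0.877

0.877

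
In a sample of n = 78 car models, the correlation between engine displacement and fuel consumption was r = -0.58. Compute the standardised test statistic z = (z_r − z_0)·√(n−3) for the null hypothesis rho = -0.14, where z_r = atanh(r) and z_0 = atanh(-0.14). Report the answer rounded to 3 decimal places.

Fisher z: atanh(-0.58) = -0.662463, atanh(-0.14) = -0.140926
z = (z_r − z_0)·√(n−3) = (-0.662463 − (-0.140926))·√75 = -0.521537 · 8.660254 = -4.517

-4.517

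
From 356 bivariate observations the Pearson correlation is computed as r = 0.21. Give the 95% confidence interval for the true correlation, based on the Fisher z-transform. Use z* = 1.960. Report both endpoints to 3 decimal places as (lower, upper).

(0.108, 0.307)

Fisher z: z_r = atanh(r) = ½·ln((1+0.21)/(1−0.21)) = 0.213171
SE(z) = 1/√(n−3) = 1/√353 = 0.053225
95% ⇒ z* = 1.960; margin = 1.960·0.053225 = 0.104321
CI on z-scale: (0.108850, 0.317492)
Back-transform: tanh(0.108850) = 0.108422, tanh(0.317492) = 0.307237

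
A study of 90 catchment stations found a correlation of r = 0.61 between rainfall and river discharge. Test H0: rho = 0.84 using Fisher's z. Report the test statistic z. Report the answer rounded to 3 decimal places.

z_r = atanh(0.61) = 0.708921,  z_0 = atanh(0.84) = 1.221174
SE = 1/√(n−3) = 1/√87 = 0.107211
z = (z_r − z_0)/SE = (0.708921 − 1.221174) / 0.107211 = -0.512253 / 0.107211 = -4.778

-4.778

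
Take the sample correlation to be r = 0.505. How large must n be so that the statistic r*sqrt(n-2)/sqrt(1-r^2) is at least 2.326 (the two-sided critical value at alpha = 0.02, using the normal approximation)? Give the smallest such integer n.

Need r·√(n−2)/√(1−r²) ≥ 2.326
√(n−2) ≥ 2.326·√(1−0.255025) / 0.505 = 2.326·0.863119 / 0.505 = 3.9755
n−2 ≥ 15.8046  ⇒  n ≥ 17.8046
Smallest integer n = 18

18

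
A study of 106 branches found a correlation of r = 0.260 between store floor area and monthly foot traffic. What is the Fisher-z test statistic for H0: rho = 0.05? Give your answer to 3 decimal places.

Fisher z: atanh(0.260) = 0.266108, atanh(0.05) = 0.050042
z = (z_r − z_0)·√(n−3) = (0.266108 − 0.050042)·√103 = 0.216066 · 10.148892 = 2.193

2.193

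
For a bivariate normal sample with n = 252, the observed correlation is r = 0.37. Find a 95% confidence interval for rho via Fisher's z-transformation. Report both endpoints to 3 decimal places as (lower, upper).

z_r = atanh(0.37) = 0.388423;  SE = 1/√(n−3) = 1/√249 = 0.063372
z-limits: 0.388423 ± 1.960·0.063372 = 0.388423 ± 0.124209 = [0.264214, 0.512632]
ρ-limits: (tanh 0.264214, tanh 0.512632) = (0.258, 0.472)

(0.258, 0.472)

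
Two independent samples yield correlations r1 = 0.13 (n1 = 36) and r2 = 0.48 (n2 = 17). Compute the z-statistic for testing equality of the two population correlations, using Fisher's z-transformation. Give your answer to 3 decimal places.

z1 = atanh(0.13) = 0.130740,  z2 = atanh(0.48) = 0.522984
SE = √(1/(n1−3) + 1/(n2−3)) = √(1/33 + 1/14) = √(0.0303030 + 0.0714286) = √0.1017316 = 0.318954
z = (z1 − z2)/SE = (0.130740 − 0.522984) / 0.318954 = -0.392244 / 0.318954 = -1.230

-1.230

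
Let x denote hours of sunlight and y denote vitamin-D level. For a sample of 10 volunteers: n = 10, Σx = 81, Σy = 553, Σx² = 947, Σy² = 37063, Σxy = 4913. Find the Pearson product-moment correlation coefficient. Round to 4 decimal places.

S_xy = nΣxy − ΣxΣy = 10·4913 − 81·553 = 49130 − 44793 = 4337
S_xx = nΣx² − (Σx)² = 10·947 − 81² = 9470 − 6561 = 2909
S_yy = nΣy² − (Σy)² = 10·37063 − 553² = 370630 − 305809 = 64821
r = S_xy / √(S_xx·S_yy) = 4337 / √(2909·64821) = 4337 / √188564289 = 4337 / 13731.8713 = 0.3158

0.3158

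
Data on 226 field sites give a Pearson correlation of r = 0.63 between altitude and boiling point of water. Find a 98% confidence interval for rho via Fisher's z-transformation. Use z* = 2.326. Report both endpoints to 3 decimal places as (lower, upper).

(0.527, 0.715)

Fisher z: z_r = atanh(r) = ½·ln((1+0.63)/(1−0.63)) = 0.741416
SE(z) = 1/√(n−3) = 1/√223 = 0.066965
98% ⇒ z* = 2.326; margin = 2.326·0.066965 = 0.155761
CI on z-scale: (0.585655, 0.897177)
Back-transform: tanh(0.585655) = 0.526763, tanh(0.897177) = 0.714921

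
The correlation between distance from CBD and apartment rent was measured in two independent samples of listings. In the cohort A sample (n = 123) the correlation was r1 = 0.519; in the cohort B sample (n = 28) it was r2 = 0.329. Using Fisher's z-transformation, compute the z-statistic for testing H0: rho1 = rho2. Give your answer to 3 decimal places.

1.061

Fisher z-transforms: z1 = atanh(0.519) = 0.574970, z2 = atanh(0.329) = 0.341706; difference d = 0.233264
Var(d) = 1/120 + 1/25 = 0.0083333 + 0.0400000 = 0.0483333
z = d/√Var(d) = 0.233264 / √0.0483333 = 0.233264 / 0.219848 = 1.061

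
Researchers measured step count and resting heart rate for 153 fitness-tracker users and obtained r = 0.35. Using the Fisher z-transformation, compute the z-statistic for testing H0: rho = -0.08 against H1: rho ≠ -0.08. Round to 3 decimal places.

5.458

z_r = atanh(0.35) = 0.365444,  z_0 = atanh(-0.08) = -0.080171
SE = 1/√(n−3) = 1/√150 = 0.081650
z = (z_r − z_0)/SE = (0.365444 − (-0.080171)) / 0.081650 = 0.445615 / 0.081650 = 5.458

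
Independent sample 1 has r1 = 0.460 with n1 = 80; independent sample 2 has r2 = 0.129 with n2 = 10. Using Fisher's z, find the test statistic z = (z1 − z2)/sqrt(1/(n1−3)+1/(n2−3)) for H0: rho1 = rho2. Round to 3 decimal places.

Fisher z-transforms: z1 = atanh(0.460) = 0.497311, z2 = atanh(0.129) = 0.129723; difference d = 0.367588
Var(d) = 1/77 + 1/7 = 0.0129870 + 0.1428571 = 0.1558441
z = d/√Var(d) = 0.367588 / √0.1558441 = 0.367588 / 0.394771 = 0.931

0.931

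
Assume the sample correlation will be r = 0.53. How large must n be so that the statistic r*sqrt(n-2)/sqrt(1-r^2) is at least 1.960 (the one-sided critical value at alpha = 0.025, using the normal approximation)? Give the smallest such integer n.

Need r·√(n−2)/√(1−r²) ≥ 1.960
√(n−2) ≥ 1.960·√(1−0.2809) / 0.53 = 1.960·0.847998 / 0.53 = 3.1360
n−2 ≥ 9.8345  ⇒  n ≥ 11.8345
Smallest integer n = 12

12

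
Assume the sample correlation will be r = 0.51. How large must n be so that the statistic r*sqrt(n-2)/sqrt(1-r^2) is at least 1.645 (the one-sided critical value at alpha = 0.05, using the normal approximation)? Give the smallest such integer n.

10

Need r·√(n−2)/√(1−r²) ≥ 1.645
√(n−2) ≥ 1.645·√(1−0.2601) / 0.51 = 1.645·0.860174 / 0.51 = 2.7745
n−2 ≥ 7.6979  ⇒  n ≥ 9.6979
Smallest integer n = 10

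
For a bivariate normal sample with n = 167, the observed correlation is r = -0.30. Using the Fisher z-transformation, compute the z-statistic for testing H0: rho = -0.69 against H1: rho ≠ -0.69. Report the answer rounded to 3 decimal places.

z_r = atanh(-0.30) = -0.309520,  z_0 = atanh(-0.69) = -0.847956
SE = 1/√(n−3) = 1/√164 = 0.078087
z = (z_r − z_0)/SE = (-0.309520 − (-0.847956)) / 0.078087 = 0.538436 / 0.078087 = 6.895

6.895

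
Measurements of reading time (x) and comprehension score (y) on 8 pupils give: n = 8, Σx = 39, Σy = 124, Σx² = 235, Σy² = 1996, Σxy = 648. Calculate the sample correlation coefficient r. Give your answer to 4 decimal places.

0.7549

Numerator: nΣxy − (Σx)(Σy) = 8·648 − (39)(124) = 348
Denominator: √[(nΣx²−(Σx)²)(nΣy²−(Σy)²)]
  nΣx²−(Σx)² = 8·235 − 1521 = 359;  nΣy²−(Σy)² = 8·1996 − 15376 = 592
  √(359·592) = √212528 = 461.0076
r = 348 / 461.0076 = 0.7549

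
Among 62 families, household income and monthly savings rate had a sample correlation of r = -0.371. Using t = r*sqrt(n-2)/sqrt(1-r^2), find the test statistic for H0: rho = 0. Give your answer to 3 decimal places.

1 − r² = 1 − 0.137641 = 0.862359;  √(1−r²) = 0.928633
√(n−2) = √60 = 7.745967
t = r·√(n−2)/√(1−r²) = -0.371 · 7.745967 / 0.928633 = -3.095

-3.095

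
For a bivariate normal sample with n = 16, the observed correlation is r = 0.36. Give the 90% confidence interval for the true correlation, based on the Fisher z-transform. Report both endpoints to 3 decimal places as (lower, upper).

z_r = atanh(0.36) = 0.376886;  SE = 1/√(n−3) = 1/√13 = 0.277350
z-limits: 0.376886 ± 1.645·0.277350 = 0.376886 ± 0.456241 = [-0.079355, 0.833127]
ρ-limits: (tanh -0.079355, tanh 0.833127) = (-0.079, 0.682)

(-0.079, 0.682)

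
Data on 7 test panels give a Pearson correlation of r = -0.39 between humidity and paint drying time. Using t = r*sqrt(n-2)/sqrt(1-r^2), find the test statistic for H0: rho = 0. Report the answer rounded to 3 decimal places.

-0.947

1 − r² = 1 − 0.1521 = 0.8479;  √(1−r²) = 0.920815
√(n−2) = √5 = 2.236068
t = r·√(n−2)/√(1−r²) = -0.39 · 2.236068 / 0.920815 = -0.947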